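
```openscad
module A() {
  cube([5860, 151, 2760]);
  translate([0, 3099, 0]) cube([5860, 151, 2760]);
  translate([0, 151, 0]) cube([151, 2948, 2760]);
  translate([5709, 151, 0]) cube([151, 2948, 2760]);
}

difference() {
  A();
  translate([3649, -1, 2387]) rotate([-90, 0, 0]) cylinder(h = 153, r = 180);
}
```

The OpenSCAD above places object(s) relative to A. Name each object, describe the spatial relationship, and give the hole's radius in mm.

The subtracted cylinder has r = 180 mm.

A is a house frame. The house frame has a circular hole through its front wall. The hole's radius is 180 mm.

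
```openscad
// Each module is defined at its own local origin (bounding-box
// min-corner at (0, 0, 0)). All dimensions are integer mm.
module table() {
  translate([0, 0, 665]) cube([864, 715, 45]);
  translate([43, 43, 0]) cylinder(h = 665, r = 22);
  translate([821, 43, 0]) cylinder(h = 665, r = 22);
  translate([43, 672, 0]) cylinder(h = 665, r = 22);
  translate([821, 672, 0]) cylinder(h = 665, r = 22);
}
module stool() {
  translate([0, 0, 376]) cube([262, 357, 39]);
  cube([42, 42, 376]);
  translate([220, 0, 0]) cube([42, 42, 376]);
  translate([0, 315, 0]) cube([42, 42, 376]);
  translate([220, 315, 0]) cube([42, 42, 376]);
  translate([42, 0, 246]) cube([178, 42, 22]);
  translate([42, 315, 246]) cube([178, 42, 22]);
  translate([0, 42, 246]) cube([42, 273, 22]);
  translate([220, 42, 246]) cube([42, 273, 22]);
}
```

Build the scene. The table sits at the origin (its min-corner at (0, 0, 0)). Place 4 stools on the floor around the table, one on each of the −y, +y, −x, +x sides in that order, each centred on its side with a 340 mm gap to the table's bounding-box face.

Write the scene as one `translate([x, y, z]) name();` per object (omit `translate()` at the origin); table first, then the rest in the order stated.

table();
translate([301, -697, 0]) stool();
translate([301, 1055, 0]) stool();
translate([-602, 179, 0]) stool();
translate([1204, 179, 0]) stool();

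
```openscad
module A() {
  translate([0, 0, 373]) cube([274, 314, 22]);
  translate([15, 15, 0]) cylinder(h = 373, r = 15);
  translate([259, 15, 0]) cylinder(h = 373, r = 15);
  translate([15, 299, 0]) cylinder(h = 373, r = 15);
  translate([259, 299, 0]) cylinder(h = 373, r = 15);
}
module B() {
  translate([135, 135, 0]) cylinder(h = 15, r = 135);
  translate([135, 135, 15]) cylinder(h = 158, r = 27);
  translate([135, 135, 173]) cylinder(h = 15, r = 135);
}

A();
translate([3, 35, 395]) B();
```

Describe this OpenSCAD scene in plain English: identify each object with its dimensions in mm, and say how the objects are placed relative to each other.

A is a simple wooden stool: a rectangular seat 274 mm (x) by 314 mm (y), 22 mm thick, top face at z = 395 mm, on four round legs, each 30 mm in diameter. The legs rest on z = 0, each leg's axis is inset half a diameter from the nearest pair of seat edges (so the leg's bounding box is flush with the corner).

B is a spool: two coaxial disc flanges of radius 135 mm and thickness 15 mm, joined by a core cylinder of radius 27 mm and height 158 mm. The lower flange rests on z = 0 and the three cylinders share a vertical axis.

The spool is on top of the stool.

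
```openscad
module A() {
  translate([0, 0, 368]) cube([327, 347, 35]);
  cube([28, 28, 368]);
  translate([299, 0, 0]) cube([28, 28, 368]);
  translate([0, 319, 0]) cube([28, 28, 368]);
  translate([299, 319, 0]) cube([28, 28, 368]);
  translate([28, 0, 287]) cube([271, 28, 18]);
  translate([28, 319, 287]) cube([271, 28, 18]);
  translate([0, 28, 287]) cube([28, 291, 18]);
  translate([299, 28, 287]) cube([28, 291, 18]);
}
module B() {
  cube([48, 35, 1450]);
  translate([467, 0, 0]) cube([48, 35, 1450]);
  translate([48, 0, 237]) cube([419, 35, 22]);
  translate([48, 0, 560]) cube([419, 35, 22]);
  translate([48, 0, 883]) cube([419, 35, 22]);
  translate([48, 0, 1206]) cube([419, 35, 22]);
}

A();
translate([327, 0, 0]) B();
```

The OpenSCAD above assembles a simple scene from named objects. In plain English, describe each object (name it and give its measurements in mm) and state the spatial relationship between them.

A is a simple wooden stool: a rectangular seat 327 mm (x) by 347 mm (y), 35 mm thick, top face at z = 403 mm, on four square legs, each 28×28 mm in cross-section. The legs rest on z = 0, each flush with a corner of the seat. Four stretchers, 28 mm wide and 18 mm tall, connect adjacent legs with their undersides at z = 287 mm, each running between the inner faces of the legs it joins and aligned with the legs' outer faces on the other axis.

B is a straight ladder. Two 48×35 mm vertical rails, 1450 mm tall, stand 515 mm apart (outside-to-outside) with their front faces coplanar on the −y side. 4 rungs, each 35 mm deep and 22 mm tall, span between the inner faces of the rails, front faces flush with the rails. The lowest rung's underside is at z = 237 mm and rungs are spaced 323 mm apart (underside to underside).

The ladder is against the stool's +x side, with their −y faces flush.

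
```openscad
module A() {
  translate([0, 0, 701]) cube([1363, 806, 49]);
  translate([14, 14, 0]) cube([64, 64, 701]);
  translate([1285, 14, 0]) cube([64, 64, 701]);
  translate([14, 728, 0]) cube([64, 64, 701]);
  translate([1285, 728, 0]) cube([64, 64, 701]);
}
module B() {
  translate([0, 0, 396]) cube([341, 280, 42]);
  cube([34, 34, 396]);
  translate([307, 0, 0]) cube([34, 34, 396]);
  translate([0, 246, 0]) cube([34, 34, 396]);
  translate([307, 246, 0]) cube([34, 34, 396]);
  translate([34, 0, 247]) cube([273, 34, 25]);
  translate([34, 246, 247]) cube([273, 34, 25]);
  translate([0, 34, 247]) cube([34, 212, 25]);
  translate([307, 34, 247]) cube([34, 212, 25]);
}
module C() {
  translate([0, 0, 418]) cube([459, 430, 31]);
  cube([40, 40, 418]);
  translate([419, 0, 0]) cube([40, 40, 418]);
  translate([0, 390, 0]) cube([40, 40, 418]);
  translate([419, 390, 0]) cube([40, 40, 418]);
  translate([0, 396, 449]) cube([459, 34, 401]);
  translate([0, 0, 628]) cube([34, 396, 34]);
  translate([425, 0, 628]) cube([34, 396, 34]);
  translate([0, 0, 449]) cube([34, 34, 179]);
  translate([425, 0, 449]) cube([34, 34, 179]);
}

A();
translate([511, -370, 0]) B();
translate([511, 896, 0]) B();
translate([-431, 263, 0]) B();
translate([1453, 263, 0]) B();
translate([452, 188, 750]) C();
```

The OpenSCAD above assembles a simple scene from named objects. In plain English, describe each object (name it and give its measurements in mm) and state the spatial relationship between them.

A is a table: top 1363 mm (x) × 806 mm (y), 49 mm thick, upper face at z = 750 mm, on four 64×64 mm square legs, each inset 14 mm from the nearest pair of top edges, running from z = 0 to the bottom of the top.

B is a four-legged stool. The seat is 341×280 mm, 42 mm thick, top at z = 438 mm. It stands on four square legs, each 34×34 mm in cross-section, from z = 0 to the seat underside, each flush with a corner of the seat. Four stretchers, 34 mm wide and 25 mm tall, connect adjacent legs with their undersides at z = 247 mm, each running between the inner faces of the legs it joins and aligned with the legs' outer faces on the other axis.

C is a chair. The seat is a 459×430×31 mm slab with its top at z = 449 mm, on four 40×40 mm corner legs (flush with the seat edges, standing on z = 0). A flat backrest 34 mm thick, 401 mm tall, spans the full seat width and rises from the seat top along its +y edge, rear face flush with the rear of the seat. Two armrests of 34×34 mm section run along each side from the seat's front edge to the front of the backrest, top faces 213 mm above the seat top and outer faces flush with the seat's x-edges; a 34×34 mm post under the front of each armrest stands on the seat at the front corner.

Four stools sit around the table at the −y, +y, −x, +x sides. The chair is on top of the table, centred.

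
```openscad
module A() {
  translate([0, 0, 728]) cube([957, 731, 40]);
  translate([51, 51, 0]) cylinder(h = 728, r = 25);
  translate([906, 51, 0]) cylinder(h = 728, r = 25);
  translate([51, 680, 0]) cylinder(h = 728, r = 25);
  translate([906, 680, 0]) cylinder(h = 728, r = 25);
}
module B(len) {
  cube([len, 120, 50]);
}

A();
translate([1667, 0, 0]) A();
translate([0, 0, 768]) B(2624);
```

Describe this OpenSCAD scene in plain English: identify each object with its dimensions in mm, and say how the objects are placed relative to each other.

A is a rectangular dining table. The top is 957×731×40 mm with its upper surface at z = 768 mm. It stands on four round legs of 50 mm diameter, each leg's bounding box inset 26 mm from the nearest pair of top edges, running from the floor to the underside of the top.

B is a rectangular beam 2624 mm long (x), 120 mm deep (y), 50 mm thick (z).

The beam spans the tops of two tables placed 710 mm apart, resting at z = 768 mm.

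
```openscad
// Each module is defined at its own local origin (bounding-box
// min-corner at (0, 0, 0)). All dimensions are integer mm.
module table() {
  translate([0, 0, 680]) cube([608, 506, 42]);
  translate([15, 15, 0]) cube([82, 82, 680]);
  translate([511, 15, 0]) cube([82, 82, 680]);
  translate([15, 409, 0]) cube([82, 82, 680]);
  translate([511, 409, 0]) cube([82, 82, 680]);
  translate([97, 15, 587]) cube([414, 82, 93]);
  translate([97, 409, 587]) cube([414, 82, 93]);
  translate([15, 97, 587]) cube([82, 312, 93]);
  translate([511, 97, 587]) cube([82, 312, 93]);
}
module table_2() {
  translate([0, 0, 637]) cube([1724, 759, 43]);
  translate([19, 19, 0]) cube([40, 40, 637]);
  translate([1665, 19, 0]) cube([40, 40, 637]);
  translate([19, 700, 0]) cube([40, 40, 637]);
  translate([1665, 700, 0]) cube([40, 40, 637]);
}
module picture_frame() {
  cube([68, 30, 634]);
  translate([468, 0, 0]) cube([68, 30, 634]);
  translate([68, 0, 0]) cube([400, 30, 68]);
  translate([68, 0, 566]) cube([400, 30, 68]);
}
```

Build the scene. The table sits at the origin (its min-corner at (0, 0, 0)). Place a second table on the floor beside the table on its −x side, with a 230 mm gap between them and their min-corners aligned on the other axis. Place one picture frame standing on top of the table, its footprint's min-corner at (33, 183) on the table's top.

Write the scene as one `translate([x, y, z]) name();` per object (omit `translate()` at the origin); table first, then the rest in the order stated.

table();
translate([-1954, 0, 0]) table_2();
translate([33, 183, 722]) picture_frame();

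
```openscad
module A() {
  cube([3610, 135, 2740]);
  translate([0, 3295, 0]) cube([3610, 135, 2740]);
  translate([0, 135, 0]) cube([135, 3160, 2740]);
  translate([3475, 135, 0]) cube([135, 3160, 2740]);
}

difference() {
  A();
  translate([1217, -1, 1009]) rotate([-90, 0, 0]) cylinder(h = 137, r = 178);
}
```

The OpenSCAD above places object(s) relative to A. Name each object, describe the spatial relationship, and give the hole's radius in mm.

A is a house frame. The house frame has a circular hole through its front wall. The hole's radius is 178 mm.

The subtracted cylinder has r = 178 mm.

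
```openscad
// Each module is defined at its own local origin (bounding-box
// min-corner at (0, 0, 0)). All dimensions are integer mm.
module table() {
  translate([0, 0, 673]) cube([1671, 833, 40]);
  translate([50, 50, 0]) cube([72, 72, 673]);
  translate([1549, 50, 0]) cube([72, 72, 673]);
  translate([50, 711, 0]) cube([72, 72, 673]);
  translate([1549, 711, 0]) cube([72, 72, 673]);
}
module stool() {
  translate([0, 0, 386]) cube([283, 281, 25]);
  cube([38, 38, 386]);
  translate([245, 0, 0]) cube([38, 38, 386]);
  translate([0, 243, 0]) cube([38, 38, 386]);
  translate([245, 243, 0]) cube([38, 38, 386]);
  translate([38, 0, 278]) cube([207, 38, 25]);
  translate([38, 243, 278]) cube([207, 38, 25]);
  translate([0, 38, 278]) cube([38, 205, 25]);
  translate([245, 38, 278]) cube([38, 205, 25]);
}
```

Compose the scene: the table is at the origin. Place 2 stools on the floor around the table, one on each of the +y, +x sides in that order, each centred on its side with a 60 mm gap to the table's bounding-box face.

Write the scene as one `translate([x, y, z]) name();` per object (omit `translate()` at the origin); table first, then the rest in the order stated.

table();
translate([694, 893, 0]) stool();
translate([1731, 276, 0]) stool();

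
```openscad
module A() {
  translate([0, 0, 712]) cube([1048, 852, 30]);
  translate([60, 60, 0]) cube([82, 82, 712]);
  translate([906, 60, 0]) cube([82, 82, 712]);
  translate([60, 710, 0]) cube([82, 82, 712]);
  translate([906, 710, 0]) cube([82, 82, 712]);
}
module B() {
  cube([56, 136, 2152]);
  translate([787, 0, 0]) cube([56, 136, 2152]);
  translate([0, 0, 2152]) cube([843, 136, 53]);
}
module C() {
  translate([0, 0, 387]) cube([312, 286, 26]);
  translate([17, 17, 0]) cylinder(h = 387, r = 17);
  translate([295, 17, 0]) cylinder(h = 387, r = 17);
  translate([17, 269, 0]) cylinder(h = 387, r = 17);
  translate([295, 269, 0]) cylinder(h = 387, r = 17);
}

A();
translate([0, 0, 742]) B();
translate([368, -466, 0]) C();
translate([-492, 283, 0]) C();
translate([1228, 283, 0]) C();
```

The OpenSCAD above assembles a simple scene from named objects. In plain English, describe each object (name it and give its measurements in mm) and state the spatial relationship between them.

A is a rectangular dining table. The top is 1048×852×30 mm with its upper surface at z = 742 mm. It stands on four 82×82 mm square legs, each inset 60 mm from the nearest pair of top edges, running from the floor to the underside of the top.

B is a rectangular door frame: two vertical jambs of 56×136 mm section, 2152 mm tall, with a clear opening 731 mm wide between their inner faces. A header 53 mm tall and 136 mm deep lies on top of the jambs and spans the full outside width.

C is a simple wooden stool: a rectangular seat 312 mm (x) by 286 mm (y), 26 mm thick, top face at z = 413 mm, on four round legs, each 34 mm in diameter. The legs rest on z = 0, each leg's axis is inset half a diameter from the nearest pair of seat edges (so the leg's bounding box is flush with the corner).

The door frame is on top of the table. Three stools sit around the table at the −y, −x, +x sides.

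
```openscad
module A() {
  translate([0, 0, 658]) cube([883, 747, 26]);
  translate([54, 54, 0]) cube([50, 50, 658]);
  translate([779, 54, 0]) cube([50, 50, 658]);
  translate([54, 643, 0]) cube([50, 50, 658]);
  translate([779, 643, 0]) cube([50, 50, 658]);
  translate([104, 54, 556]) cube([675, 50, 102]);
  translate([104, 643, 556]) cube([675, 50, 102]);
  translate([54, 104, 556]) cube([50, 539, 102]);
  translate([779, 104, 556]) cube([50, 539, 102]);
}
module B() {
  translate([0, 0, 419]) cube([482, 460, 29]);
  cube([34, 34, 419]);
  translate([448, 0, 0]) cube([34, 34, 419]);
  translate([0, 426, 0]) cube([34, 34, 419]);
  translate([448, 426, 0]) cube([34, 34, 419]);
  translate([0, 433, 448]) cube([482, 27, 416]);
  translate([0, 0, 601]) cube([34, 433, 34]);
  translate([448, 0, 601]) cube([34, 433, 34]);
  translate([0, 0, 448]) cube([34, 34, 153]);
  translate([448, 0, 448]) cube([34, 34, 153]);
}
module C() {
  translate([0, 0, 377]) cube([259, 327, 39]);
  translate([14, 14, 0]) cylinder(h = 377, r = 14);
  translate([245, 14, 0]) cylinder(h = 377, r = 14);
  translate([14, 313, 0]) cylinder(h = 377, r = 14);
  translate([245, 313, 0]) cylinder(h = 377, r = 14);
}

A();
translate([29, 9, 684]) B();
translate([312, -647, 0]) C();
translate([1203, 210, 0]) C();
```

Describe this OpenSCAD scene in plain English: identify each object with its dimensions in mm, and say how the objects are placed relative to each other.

A is a table: top 883 mm (x) × 747 mm (y), 26 mm thick, upper face at z = 684 mm, on four 50×50 mm square legs, each inset 54 mm from the nearest pair of top edges, running from z = 0 to the bottom of the top. Four apron rails, 50 mm thick and 102 mm tall, run between adjacent legs with their top edges flush with the underside of the top and their outer faces flush with the legs' outer faces.

B is a chair: 482×460 mm seat, 29 mm thick, top at z = 448 mm, on four 34 mm square corner legs flush with the seat edges. A 27 mm thick backrest slab spans the full seat width, extending 416 mm above the seat top, its back face flush with the seat's +y edge. Two armrests of 34×34 mm section run along each side from the seat's front edge to the front of the backrest, top faces 187 mm above the seat top and outer faces flush with the seat's x-edges; a 34×34 mm post under the front of each armrest stands on the seat at the front corner.

C is a four-legged stool. The seat is a 259×327×39 mm slab whose top surface is at z = 416 mm; four round legs, each 28 mm in diameter, run from the floor (z = 0) to the underside of the seat, each leg's axis is inset half a diameter from the nearest pair of seat edges (so the leg's bounding box is flush with the corner).

The chair is on top of the table. Two stools sit around the table at the −y, +x sides.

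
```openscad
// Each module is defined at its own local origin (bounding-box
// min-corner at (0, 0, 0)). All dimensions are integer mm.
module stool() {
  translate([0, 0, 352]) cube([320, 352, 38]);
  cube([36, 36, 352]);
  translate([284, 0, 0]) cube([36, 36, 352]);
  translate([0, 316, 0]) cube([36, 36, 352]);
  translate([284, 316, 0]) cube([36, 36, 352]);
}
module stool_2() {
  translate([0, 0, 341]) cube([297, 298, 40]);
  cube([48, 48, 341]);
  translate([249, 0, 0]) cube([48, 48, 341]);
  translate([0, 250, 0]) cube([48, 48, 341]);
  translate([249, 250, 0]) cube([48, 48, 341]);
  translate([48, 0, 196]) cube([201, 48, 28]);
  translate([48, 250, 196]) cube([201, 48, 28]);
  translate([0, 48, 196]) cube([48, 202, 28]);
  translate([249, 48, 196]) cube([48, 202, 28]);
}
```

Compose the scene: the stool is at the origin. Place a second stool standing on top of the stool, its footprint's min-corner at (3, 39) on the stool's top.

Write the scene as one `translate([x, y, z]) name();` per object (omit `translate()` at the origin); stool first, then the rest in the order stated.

stool();
translate([3, 39, 390]) stool_2();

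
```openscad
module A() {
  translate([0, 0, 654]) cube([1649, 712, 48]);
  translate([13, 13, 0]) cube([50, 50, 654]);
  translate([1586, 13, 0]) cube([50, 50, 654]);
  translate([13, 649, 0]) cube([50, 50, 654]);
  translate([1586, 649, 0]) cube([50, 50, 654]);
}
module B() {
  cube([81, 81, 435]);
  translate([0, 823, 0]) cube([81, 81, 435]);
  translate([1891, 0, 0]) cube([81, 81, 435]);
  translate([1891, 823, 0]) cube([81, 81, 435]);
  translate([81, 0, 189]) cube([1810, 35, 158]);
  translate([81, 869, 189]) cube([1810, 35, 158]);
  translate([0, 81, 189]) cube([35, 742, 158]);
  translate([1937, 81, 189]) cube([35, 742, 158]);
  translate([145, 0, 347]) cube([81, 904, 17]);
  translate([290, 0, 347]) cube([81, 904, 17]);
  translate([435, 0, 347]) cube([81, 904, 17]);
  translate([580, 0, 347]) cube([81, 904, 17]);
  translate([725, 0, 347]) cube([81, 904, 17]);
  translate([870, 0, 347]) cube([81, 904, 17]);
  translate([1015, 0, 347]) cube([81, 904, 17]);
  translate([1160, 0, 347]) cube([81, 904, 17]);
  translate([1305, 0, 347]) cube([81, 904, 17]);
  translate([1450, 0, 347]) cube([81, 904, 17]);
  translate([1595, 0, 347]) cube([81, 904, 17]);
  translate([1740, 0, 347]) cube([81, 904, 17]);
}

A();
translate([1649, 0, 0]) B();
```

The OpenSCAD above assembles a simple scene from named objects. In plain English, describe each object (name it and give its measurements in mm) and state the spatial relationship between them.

A is a table: top 1649 mm (x) × 712 mm (y), 48 mm thick, upper face at z = 702 mm, on four 50×50 mm square legs, each inset 13 mm from the nearest pair of top edges, running from z = 0 to the bottom of the top.

B is a bed frame 1972 mm long (x) by 904 mm wide (y). Four 81×81 mm corner posts, 435 mm tall, at the corners of the footprint. Four rails of 35 mm thickness and 158 mm height run between adjacent posts with their undersides at z = 189 mm, their outer faces flush with the outside of the frame (the two x-running rails run between the posts' inner faces; the two y-running rails run between the posts' inner faces). 12 slats, each 81 mm wide (x) and 17 mm thick, lie across the top of the two x-running rails, running the full 904 mm width of the frame in y; the slats are evenly spaced along x between the inner faces of the end posts with equal gaps (rounded down to the nearest mm) at the −x end and between each pair — any rounding remainder accumulates at the +x end.

The bed frame is against the table's +x side, with their −y faces flush.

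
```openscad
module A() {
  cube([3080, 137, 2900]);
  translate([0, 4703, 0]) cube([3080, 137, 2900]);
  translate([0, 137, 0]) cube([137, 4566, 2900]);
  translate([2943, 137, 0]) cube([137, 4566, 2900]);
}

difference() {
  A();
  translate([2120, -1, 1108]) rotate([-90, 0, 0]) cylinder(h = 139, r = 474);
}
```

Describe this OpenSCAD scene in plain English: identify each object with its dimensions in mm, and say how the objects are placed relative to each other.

A is a box-shaped house frame (walls only): outside footprint 3080×4840 mm, wall height 2900 mm, wall thickness 137 mm. The two y-facing walls run the full x-width; the two x-facing walls fit between the inner faces of the y-facing walls.

The house frame has a circular hole of radius 474 mm through its front wall, centred at (x = 2120, z = 1108).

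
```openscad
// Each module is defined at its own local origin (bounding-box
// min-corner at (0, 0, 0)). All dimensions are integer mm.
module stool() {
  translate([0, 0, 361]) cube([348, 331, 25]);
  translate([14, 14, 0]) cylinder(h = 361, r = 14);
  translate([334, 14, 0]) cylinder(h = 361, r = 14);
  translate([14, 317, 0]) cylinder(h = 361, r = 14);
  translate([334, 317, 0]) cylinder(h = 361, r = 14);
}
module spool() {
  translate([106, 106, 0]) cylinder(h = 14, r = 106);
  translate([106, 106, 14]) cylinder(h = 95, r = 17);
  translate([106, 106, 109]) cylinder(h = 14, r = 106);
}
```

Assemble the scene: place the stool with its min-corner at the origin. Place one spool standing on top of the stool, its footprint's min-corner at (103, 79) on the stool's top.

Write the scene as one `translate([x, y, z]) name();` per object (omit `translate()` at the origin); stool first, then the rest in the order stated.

stool();
translate([103, 79, 386]) spool();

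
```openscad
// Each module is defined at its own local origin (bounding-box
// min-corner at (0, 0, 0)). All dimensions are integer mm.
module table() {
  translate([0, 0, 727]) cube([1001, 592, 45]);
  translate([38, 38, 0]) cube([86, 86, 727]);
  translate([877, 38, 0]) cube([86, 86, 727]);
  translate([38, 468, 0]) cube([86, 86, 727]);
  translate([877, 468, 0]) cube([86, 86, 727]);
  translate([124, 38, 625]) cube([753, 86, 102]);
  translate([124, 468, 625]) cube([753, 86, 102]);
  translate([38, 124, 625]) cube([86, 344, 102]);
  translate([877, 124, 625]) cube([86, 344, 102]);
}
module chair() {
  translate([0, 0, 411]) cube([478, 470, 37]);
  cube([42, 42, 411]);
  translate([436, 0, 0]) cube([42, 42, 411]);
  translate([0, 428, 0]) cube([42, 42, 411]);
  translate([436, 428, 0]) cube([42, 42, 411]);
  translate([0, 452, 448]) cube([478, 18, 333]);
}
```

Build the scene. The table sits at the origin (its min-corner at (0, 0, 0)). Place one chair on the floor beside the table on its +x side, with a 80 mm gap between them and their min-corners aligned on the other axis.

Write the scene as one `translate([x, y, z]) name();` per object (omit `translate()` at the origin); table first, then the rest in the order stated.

table();
translate([1081, 0, 0]) chair();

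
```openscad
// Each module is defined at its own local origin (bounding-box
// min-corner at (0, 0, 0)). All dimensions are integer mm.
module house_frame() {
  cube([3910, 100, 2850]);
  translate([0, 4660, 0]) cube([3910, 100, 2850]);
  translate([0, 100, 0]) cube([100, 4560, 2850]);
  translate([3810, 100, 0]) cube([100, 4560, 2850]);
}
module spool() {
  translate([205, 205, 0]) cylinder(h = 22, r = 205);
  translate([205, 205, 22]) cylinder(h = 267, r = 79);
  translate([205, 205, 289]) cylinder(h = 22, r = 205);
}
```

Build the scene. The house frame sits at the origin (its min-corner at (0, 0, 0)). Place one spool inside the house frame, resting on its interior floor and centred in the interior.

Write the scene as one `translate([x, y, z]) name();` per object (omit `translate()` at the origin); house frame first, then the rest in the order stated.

house_frame();
translate([1750, 2175, 0]) spool();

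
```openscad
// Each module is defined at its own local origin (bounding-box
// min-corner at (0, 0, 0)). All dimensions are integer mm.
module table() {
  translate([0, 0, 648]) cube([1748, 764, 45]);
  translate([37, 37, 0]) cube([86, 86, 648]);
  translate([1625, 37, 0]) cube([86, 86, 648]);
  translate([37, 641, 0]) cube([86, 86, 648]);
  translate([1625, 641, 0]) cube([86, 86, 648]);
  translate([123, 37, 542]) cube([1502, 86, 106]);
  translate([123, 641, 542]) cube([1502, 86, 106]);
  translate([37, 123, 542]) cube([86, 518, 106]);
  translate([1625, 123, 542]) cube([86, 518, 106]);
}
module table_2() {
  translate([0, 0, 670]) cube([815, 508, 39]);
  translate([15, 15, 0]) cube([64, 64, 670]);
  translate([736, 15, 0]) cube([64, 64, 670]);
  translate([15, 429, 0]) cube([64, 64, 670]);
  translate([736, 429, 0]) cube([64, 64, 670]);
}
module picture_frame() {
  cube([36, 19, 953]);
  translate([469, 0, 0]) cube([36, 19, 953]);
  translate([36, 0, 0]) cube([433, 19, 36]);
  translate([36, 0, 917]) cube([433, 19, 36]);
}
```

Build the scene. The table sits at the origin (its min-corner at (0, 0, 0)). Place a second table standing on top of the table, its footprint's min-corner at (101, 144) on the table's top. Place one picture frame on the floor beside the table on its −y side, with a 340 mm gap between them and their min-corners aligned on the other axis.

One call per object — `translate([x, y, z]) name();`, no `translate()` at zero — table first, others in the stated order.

table();
translate([101, 144, 693]) table_2();
translate([0, -359, 0]) picture_frame();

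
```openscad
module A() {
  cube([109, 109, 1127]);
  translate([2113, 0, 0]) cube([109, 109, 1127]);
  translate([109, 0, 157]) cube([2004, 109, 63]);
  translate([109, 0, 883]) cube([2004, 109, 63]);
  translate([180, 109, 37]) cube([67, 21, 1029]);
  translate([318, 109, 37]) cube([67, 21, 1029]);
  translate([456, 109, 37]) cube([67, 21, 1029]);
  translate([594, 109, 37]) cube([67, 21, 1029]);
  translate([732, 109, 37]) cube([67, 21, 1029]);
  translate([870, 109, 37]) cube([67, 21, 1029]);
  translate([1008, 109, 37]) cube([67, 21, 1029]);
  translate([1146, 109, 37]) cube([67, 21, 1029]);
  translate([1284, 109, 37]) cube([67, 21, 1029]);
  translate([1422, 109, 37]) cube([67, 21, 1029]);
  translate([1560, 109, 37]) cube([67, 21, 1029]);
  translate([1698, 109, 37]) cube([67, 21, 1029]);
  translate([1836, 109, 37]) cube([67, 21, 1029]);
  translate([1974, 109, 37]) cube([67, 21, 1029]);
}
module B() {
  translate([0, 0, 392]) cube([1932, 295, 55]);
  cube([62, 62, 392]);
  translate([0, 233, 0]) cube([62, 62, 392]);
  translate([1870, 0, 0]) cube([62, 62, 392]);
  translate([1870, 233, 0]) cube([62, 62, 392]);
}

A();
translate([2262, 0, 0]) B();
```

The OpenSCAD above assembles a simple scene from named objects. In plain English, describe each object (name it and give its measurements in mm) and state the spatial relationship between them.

A is a fence section. Two 109×109 mm posts, 1127 mm tall, stand on the floor with a clear span of 2004 mm between their inner faces. Two horizontal rails of 109×63 mm section span the gap between the posts with their undersides at z = 157 mm and z = 883 mm, flush with the posts' −y face. 14 pickets, each 67 mm wide, 21 mm thick and 1029 mm tall, are fixed to the +y face of the rails with their bottoms at z = 37 mm, evenly spaced across the span with equal gaps (rounded down to the nearest mm) at the −x end and between each pair — any rounding remainder accumulates at the +x end.

B is a bench: a 1932×295 mm seat slab, 55 mm thick, top at z = 447 mm, on four 62×62 mm square legs flush with the seat corners and standing on z = 0.

The bench is on the floor beside the fence section on its +x side.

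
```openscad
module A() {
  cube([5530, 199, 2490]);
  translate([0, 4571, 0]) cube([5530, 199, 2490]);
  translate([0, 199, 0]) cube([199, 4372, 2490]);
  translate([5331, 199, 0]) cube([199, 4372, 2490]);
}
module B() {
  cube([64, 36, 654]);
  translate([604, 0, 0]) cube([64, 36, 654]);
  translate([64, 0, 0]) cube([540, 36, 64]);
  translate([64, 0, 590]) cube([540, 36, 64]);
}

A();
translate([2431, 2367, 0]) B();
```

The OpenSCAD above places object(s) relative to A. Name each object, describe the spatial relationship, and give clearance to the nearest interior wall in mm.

A is a house frame. B is a picture frame. The picture frame sits inside the house frame, centred. The clearance to the nearest interior wall is 2168 mm.

Clearances: x = 2232, y = 2168; minimum 2168 mm.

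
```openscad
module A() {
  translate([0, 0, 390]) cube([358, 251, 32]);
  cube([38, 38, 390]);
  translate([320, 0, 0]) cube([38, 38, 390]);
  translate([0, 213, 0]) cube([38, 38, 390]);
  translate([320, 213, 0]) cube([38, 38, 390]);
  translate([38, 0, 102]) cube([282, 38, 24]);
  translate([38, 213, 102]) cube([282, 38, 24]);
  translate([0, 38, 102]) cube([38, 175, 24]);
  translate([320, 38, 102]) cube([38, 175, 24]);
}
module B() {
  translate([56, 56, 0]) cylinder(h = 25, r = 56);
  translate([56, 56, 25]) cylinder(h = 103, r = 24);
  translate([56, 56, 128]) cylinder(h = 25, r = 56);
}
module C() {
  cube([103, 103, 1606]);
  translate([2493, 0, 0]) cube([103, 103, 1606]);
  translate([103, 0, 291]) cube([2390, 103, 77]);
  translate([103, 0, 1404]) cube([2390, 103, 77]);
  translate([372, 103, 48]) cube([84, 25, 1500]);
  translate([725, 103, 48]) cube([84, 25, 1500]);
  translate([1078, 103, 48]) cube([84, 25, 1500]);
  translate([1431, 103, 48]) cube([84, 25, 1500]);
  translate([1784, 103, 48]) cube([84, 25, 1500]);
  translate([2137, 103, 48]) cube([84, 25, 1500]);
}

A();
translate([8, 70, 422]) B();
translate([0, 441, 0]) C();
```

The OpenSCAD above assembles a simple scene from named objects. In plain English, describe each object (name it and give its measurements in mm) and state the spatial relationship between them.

A is a four-legged stool. The seat is a 358×251×32 mm slab whose top surface is at z = 422 mm; four square legs, each 38×38 mm in cross-section, run from the floor (z = 0) to the underside of the seat, each flush with a corner of the seat. Four stretchers, 38 mm wide and 24 mm tall, connect adjacent legs with their undersides at z = 102 mm, each running between the inner faces of the legs it joins and aligned with the legs' outer faces on the other axis.

B is a spool: two coaxial disc flanges of radius 56 mm and thickness 25 mm, joined by a core cylinder of radius 24 mm and height 103 mm. The lower flange rests on z = 0 and the three cylinders share a vertical axis.

C is a fence section. Two 103×103 mm posts, 1606 mm tall, stand on the floor with a clear span of 2390 mm between their inner faces. Two horizontal rails of 103×77 mm section span the gap between the posts with their undersides at z = 291 mm and z = 1404 mm, flush with the posts' −y face. 6 pickets, each 84 mm wide, 25 mm thick and 1500 mm tall, are fixed to the +y face of the rails with their bottoms at z = 48 mm, evenly spaced across the span with equal gaps (rounded down to the nearest mm) at the −x end and between each pair — any rounding remainder accumulates at the +x end.

The spool is on top of the stool. The fence section is on the floor beside the stool on its +y side.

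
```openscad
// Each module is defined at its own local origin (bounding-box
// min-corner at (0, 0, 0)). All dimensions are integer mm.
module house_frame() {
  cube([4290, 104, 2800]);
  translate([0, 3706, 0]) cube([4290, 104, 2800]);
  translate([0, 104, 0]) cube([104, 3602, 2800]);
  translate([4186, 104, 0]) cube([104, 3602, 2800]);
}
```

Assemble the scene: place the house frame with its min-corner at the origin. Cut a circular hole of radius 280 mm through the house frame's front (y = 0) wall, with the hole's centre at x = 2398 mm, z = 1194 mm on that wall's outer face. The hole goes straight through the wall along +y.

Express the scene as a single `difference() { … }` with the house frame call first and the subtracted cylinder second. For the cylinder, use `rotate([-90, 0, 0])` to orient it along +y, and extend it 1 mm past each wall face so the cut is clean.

difference() {
  house_frame();
  translate([2398, -1, 1194]) rotate([-90, 0, 0]) cylinder(h = 106, r = 280);
}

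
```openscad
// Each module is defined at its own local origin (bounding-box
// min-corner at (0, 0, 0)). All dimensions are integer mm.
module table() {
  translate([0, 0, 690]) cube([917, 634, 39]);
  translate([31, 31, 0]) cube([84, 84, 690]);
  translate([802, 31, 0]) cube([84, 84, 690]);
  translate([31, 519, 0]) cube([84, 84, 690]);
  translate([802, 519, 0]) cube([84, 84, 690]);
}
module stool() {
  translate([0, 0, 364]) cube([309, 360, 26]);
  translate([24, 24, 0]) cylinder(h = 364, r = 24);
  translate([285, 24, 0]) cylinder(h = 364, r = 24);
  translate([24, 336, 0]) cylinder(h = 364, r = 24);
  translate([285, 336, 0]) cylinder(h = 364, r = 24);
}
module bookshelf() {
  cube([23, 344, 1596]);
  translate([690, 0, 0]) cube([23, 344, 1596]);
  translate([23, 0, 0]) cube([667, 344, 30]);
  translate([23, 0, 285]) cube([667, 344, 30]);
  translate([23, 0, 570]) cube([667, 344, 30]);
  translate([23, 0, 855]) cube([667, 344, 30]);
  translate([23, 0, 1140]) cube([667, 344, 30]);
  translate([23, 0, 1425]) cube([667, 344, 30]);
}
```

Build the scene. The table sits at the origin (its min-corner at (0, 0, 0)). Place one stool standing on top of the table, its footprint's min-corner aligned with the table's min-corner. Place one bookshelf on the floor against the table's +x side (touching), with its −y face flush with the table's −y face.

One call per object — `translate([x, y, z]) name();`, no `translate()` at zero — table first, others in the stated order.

table();
translate([0, 0, 729]) stool();
translate([917, 0, 0]) bookshelf();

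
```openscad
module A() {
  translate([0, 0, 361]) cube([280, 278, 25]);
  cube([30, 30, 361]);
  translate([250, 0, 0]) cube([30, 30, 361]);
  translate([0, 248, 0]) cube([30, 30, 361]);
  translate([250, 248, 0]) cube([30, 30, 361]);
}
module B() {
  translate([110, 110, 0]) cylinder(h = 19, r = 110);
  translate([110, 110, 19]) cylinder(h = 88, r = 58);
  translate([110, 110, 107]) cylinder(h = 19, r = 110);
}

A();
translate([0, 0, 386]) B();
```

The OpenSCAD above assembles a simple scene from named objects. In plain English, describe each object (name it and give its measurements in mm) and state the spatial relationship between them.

A is a simple wooden stool: a rectangular seat 280 mm (x) by 278 mm (y), 25 mm thick, top face at z = 386 mm, on four square legs, each 30×30 mm in cross-section. The legs rest on z = 0, each flush with a corner of the seat.

B is a spool: two coaxial disc flanges of radius 110 mm and thickness 19 mm, joined by a core cylinder of radius 58 mm and height 88 mm. The lower flange rests on z = 0 and the three cylinders share a vertical axis.

The spool is on top of the stool.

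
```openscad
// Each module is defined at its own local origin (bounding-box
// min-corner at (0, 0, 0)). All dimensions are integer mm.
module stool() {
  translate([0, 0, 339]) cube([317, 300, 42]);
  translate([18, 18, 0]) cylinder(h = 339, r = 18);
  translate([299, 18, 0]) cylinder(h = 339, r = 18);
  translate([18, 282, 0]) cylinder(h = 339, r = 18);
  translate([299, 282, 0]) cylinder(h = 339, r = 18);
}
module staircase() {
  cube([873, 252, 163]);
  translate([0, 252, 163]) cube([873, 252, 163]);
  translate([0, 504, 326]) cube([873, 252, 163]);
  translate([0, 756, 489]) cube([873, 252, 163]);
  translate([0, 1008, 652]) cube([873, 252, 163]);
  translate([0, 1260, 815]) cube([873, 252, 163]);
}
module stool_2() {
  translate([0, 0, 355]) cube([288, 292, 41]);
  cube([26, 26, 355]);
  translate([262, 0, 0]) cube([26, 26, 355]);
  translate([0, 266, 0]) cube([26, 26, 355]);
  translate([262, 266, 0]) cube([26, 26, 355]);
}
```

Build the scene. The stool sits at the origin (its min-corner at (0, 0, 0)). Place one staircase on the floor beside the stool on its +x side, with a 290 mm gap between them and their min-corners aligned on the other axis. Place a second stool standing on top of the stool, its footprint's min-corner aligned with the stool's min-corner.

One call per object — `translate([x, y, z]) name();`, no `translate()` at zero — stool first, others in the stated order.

stool();
translate([607, 0, 0]) staircase();
translate([0, 0, 381]) stool_2();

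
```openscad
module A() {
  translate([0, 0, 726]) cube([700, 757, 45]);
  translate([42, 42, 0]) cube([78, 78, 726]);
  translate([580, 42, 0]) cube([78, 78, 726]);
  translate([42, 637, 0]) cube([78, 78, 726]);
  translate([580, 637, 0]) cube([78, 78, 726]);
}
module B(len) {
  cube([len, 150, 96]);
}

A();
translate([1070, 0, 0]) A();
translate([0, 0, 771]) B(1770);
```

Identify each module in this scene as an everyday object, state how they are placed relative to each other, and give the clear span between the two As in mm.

A is a table. B is a beam. A beam spans the tops of two tables. The clear span between the two tables is 370 mm.

Second table starts at x = 1070; first ends at x = 700; clear span = 1070 − 700 = 370 mm.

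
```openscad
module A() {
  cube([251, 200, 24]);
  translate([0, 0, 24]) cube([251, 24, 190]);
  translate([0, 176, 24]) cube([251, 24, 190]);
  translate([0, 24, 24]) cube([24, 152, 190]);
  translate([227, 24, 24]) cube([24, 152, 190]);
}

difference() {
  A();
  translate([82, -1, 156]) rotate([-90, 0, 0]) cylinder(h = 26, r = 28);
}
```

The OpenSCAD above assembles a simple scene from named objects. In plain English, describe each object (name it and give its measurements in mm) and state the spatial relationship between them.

A is an open-topped rectangular box: outside dimensions 251×200×214 mm, with a uniform wall and base thickness of 24 mm. The base is a full 251×200 slab on the floor; four walls sit on top of the base. The front and back walls (the −y and +y sides) span the full width; the two side walls fit between them.

The open box has a circular hole of radius 28 mm through its front wall, centred at (x = 82, z = 156).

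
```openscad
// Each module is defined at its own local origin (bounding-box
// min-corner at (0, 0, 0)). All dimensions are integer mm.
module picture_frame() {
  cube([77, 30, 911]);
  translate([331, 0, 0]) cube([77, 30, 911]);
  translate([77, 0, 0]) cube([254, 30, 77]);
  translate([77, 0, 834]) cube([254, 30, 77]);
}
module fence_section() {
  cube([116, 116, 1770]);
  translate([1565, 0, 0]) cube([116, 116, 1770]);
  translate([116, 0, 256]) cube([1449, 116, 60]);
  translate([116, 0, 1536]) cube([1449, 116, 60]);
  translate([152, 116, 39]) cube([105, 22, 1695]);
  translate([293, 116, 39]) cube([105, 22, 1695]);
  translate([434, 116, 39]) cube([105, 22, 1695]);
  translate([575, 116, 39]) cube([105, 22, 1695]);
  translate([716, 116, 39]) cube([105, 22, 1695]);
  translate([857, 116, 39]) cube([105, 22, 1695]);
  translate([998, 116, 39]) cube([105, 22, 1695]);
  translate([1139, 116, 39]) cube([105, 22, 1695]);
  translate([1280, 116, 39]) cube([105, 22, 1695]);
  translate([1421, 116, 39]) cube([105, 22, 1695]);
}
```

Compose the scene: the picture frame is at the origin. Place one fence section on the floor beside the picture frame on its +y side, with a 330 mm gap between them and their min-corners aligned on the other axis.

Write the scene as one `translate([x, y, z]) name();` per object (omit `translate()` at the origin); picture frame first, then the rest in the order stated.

picture_frame();
translate([0, 360, 0]) fence_section();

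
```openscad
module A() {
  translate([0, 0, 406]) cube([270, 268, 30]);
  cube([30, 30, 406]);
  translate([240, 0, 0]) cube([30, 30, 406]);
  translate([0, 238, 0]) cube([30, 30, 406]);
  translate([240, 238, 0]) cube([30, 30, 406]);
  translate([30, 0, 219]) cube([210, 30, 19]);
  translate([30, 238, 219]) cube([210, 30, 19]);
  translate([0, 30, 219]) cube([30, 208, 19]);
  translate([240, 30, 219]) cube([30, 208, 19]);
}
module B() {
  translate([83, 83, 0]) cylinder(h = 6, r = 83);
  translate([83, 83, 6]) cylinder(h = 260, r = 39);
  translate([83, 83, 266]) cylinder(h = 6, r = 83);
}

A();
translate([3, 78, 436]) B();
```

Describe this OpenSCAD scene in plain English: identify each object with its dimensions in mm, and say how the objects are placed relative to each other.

A is a simple wooden stool: a rectangular seat 270 mm (x) by 268 mm (y), 30 mm thick, top face at z = 436 mm, on four square legs, each 30×30 mm in cross-section. The legs rest on z = 0, each flush with a corner of the seat. Four stretchers, 30 mm wide and 19 mm tall, connect adjacent legs with their undersides at z = 219 mm, each running between the inner faces of the legs it joins and aligned with the legs' outer faces on the other axis.

B is a spool: two coaxial disc flanges of radius 83 mm and thickness 6 mm, joined by a core cylinder of radius 39 mm and height 260 mm. The lower flange rests on z = 0 and the three cylinders share a vertical axis.

The spool is on top of the stool.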